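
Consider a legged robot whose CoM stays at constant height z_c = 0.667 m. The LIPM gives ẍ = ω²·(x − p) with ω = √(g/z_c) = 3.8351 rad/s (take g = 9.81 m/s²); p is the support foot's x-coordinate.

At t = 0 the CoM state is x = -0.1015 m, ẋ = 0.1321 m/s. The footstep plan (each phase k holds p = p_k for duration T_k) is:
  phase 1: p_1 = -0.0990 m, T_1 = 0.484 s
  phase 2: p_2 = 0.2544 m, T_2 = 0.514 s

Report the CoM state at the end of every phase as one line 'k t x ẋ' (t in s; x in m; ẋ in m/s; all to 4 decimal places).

1 0.4840 0.0003 0.4031
2 0.9980 -0.3054 -1.9550

phase 1: p=-0.0990, T=0.484, ωT=1.856188, cosh=3.277783, sinh=3.121516; start (x,ẋ)=(-0.101500, 0.132100) → end (x,ẋ)=(0.000326, 0.403067)
phase 2: p=0.2544, T=0.514, ωT=1.971241, cosh=3.659434, sinh=3.520150; start (x,ẋ)=(0.000326, 0.403067) → end (x,ẋ)=(-0.305401, -1.955033)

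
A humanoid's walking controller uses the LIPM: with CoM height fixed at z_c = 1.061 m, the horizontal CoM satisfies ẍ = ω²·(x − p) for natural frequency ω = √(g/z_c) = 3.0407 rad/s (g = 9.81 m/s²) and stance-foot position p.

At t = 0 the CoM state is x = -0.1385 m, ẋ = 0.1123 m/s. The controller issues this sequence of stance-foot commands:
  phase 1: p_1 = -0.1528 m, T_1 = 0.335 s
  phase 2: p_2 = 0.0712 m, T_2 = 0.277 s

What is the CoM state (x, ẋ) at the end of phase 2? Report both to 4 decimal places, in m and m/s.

phase 1: p=-0.1528, T=0.335, ωT=1.018635, cosh=1.565249, sinh=1.204161; start (x,ẋ)=(-0.138500, 0.112300) → end (x,ẋ)=(-0.085945, 0.228137)
phase 2: p=0.0712, T=0.277, ωT=0.842274, cosh=1.376185, sinh=0.945455; start (x,ẋ)=(-0.085945, 0.228137) → end (x,ẋ)=(-0.074125, -0.137808)

x = -0.0741, ẋ = -0.1378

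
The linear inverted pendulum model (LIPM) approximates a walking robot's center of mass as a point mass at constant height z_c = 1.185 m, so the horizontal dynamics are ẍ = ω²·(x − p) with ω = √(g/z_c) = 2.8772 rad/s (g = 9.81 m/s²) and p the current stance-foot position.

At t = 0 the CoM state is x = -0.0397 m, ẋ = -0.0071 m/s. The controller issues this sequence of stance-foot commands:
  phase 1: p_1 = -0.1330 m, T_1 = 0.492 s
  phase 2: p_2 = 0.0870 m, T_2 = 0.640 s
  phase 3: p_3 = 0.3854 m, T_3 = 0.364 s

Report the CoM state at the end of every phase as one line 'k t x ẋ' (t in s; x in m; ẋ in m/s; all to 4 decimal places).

phase 1: p=-0.1330, T=0.492, ωT=1.415582, cosh=2.180834, sinh=1.938050; start (x,ẋ)=(-0.039700, -0.007100) → end (x,ẋ)=(0.065689, 0.504772)
phase 2: p=0.0870, T=0.640, ωT=1.841408, cosh=3.232002, sinh=3.073408; start (x,ẋ)=(0.065689, 0.504772) → end (x,ẋ)=(0.557318, 1.442977)
phase 3: p=0.3854, T=0.364, ωT=1.047301, cosh=1.600416, sinh=1.249532; start (x,ẋ)=(0.557318, 1.442977) → end (x,ẋ)=(1.287207, 2.927435)

1 0.4920 0.0657 0.5048
2 1.1320 0.5573 1.4430
3 1.4960 1.2872 2.9274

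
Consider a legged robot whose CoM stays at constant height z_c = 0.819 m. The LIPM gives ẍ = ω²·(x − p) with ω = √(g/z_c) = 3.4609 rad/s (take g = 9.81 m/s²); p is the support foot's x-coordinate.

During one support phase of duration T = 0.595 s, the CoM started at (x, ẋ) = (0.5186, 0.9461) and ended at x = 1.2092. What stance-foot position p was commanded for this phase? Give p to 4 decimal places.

ωT = 3.4609·0.595 = 2.059235; cosh(ωT) = 3.983763, sinh(ωT) = 3.856211
x(T) = p + (x₀−p)·cosh(ωT) + (ẋ₀/ω)·sinh(ωT) ⇒ p·(1 − cosh) = x(T) − x₀·cosh − (ẋ₀/ω)·sinh
numerator   = 1.2092 − (0.5186)·3.983763 − (0.9461/3.4609)·3.856211 = -1.910945
denominator = 1 − 3.983763 = -2.983763
p = -1.910945 / -2.983763 = 0.6404

p = 0.6404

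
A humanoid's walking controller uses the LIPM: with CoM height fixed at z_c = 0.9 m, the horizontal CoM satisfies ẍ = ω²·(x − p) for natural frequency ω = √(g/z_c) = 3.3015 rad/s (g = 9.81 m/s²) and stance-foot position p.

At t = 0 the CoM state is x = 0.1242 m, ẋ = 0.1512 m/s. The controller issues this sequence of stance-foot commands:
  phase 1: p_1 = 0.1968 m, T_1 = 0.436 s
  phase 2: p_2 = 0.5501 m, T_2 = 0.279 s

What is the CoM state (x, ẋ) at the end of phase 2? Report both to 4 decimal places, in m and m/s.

x = -0.1116, ẋ = -1.6833

phase 1: p=0.1968, T=0.436, ωT=1.439454, cosh=2.227725, sinh=1.990667; start (x,ẋ)=(0.124200, 0.151200) → end (x,ẋ)=(0.126235, -0.140309)
phase 2: p=0.5501, T=0.279, ωT=0.921119, cosh=1.455086, sinh=1.057013; start (x,ẋ)=(0.126235, -0.140309) → end (x,ẋ)=(-0.111582, -1.683336)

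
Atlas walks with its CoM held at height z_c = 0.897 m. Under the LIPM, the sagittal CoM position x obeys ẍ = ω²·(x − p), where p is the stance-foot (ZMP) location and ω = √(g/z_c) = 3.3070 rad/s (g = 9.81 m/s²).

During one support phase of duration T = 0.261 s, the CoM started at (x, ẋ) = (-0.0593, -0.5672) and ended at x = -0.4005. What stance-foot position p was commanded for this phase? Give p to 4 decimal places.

ωT = 3.3070·0.261 = 0.863127; cosh(ωT) = 1.396201, sinh(ωT) = 0.974360
x(T) = p + (x₀−p)·cosh(ωT) + (ẋ₀/ω)·sinh(ωT) ⇒ p·(1 − cosh) = x(T) − x₀·cosh − (ẋ₀/ω)·sinh
numerator   = -0.4005 − (-0.0593)·1.396201 − (-0.5672/3.3070)·0.974360 = -0.150588
denominator = 1 − 1.396201 = -0.396201
p = -0.150588 / -0.396201 = 0.3801

p = 0.3801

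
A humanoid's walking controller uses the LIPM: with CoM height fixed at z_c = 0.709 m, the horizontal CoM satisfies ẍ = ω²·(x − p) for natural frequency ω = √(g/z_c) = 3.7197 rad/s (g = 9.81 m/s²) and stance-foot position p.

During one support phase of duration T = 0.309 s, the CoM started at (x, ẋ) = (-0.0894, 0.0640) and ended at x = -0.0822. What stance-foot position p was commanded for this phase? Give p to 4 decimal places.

ωT = 3.7197·0.309 = 1.149387; cosh(ωT) = 1.736545, sinh(ωT) = 1.419714
x(T) = p + (x₀−p)·cosh(ωT) + (ẋ₀/ω)·sinh(ωT) ⇒ p·(1 − cosh) = x(T) − x₀·cosh − (ẋ₀/ω)·sinh
numerator   = -0.0822 − (-0.0894)·1.736545 − (0.0640/3.7197)·1.419714 = 0.048620
denominator = 1 − 1.736545 = -0.736545
p = 0.048620 / -0.736545 = -0.0660

p = -0.0660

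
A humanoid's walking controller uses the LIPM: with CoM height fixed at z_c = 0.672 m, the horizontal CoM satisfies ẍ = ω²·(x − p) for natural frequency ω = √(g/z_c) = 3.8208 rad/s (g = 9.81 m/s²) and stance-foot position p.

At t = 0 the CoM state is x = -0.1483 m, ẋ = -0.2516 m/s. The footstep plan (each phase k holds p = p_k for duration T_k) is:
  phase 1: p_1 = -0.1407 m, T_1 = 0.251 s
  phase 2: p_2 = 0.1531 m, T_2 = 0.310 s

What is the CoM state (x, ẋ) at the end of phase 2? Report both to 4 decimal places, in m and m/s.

x = -0.6818, ẋ = -2.8729

phase 1: p=-0.1407, T=0.251, ωT=0.959021, cosh=1.496204, sinh=1.112936; start (x,ẋ)=(-0.148300, -0.251600) → end (x,ẋ)=(-0.225358, -0.408763)
phase 2: p=0.1531, T=0.310, ωT=1.184448, cosh=1.787398, sinh=1.481483; start (x,ẋ)=(-0.225358, -0.408763) → end (x,ẋ)=(-0.681850, -2.872865)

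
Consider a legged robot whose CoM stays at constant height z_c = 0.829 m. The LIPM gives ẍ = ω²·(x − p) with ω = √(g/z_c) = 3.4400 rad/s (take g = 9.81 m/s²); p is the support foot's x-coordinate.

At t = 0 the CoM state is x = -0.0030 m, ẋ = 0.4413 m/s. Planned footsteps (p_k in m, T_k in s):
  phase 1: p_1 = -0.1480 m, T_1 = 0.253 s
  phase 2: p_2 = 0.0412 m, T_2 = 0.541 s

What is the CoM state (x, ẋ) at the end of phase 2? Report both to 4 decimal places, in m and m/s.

x = 1.5167, ẋ = 5.1732

phase 1: p=-0.1480, T=0.253, ωT=0.870320, cosh=1.403246, sinh=0.984429; start (x,ẋ)=(-0.003000, 0.441300) → end (x,ẋ)=(0.181758, 1.110286)
phase 2: p=0.0412, T=0.541, ωT=1.861040, cosh=3.292966, sinh=3.137455; start (x,ẋ)=(0.181758, 1.110286) → end (x,ẋ)=(1.516690, 5.173153)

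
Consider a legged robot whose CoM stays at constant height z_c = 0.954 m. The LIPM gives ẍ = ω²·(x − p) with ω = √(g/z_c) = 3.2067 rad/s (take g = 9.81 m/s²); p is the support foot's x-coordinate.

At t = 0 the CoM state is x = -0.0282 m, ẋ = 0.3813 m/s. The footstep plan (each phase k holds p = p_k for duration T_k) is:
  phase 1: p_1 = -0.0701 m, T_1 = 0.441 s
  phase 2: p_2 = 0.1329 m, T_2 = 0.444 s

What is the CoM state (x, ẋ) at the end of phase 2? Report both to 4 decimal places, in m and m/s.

phase 1: p=-0.0701, T=0.441, ωT=1.414155, cosh=2.178070, sinh=1.934939; start (x,ẋ)=(-0.028200, 0.381300) → end (x,ẋ)=(0.251239, 1.090478)
phase 2: p=0.1329, T=0.444, ωT=1.423775, cosh=2.196785, sinh=1.955982; start (x,ẋ)=(0.251239, 1.090478) → end (x,ẋ)=(1.058022, 3.137799)

x = 1.0580, ẋ = 3.1378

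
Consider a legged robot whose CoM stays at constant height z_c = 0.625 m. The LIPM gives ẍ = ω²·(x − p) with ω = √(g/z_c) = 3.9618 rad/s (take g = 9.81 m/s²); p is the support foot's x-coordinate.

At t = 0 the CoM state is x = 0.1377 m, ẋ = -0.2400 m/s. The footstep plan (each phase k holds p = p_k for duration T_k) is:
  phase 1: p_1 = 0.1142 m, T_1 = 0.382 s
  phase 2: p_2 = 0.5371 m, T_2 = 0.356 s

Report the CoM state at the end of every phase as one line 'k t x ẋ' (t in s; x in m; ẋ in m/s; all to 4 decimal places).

1 0.3820 0.0392 -0.3703
2 0.7380 -0.7237 -4.6042

phase 1: p=0.1142, T=0.382, ωT=1.513408, cosh=2.381170, sinh=2.161012; start (x,ẋ)=(0.137700, -0.240000) → end (x,ẋ)=(0.039247, -0.370286)
phase 2: p=0.5371, T=0.356, ωT=1.410401, cosh=2.170821, sinh=1.926776; start (x,ẋ)=(0.039247, -0.370286) → end (x,ẋ)=(-0.723735, -4.604189)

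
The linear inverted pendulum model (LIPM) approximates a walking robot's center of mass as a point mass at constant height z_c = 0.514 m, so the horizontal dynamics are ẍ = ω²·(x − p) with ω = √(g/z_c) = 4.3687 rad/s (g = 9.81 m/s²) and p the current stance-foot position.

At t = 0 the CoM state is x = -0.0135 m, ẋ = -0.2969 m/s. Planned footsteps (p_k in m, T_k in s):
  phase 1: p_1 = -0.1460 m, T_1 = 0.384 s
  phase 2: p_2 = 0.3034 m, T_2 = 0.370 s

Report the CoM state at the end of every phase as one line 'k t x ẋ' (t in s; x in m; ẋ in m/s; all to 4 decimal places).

1 0.3840 0.0455 0.6728
2 0.7540 0.0008 -0.9645

phase 1: p=-0.1460, T=0.384, ωT=1.677581, cosh=2.769708, sinh=2.582883; start (x,ẋ)=(-0.013500, -0.296900) → end (x,ẋ)=(0.045452, 0.672782)
phase 2: p=0.3034, T=0.370, ωT=1.616419, cosh=2.616818, sinh=2.418209; start (x,ẋ)=(0.045452, 0.672782) → end (x,ẋ)=(0.000802, -0.964527)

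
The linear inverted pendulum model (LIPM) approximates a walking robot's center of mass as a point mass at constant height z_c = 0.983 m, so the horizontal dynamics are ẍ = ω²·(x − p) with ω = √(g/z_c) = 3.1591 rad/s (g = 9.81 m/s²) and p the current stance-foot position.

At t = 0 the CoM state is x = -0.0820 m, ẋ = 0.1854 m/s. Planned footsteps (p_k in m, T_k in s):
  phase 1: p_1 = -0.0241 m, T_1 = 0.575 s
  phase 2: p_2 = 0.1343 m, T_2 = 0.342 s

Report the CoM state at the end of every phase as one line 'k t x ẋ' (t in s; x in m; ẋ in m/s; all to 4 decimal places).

1 0.5750 -0.0312 0.0376
2 0.9170 -0.1220 -0.6194

phase 1: p=-0.0241, T=0.575, ωT=1.816482, cosh=3.156392, sinh=2.993795; start (x,ẋ)=(-0.082000, 0.185400) → end (x,ẋ)=(-0.031156, 0.037594)
phase 2: p=0.1343, T=0.342, ωT=1.080412, cosh=1.642675, sinh=1.303219; start (x,ẋ)=(-0.031156, 0.037594) → end (x,ẋ)=(-0.121982, -0.619429)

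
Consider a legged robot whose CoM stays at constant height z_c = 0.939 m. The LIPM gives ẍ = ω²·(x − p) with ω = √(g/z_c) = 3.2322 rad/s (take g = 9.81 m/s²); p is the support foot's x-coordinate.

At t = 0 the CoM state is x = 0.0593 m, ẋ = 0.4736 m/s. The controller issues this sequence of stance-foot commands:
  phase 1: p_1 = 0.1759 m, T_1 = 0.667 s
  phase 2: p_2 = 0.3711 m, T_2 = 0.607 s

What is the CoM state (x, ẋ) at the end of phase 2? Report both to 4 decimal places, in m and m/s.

phase 1: p=0.1759, T=0.667, ωT=2.155877, cosh=4.375633, sinh=4.259831; start (x,ẋ)=(0.059300, 0.473600) → end (x,ẋ)=(0.289875, 0.466878)
phase 2: p=0.3711, T=0.607, ωT=1.961945, cosh=3.626868, sinh=3.486283; start (x,ẋ)=(0.289875, 0.466878) → end (x,ẋ)=(0.580088, 0.778037)

x = 0.5801, ẋ = 0.7780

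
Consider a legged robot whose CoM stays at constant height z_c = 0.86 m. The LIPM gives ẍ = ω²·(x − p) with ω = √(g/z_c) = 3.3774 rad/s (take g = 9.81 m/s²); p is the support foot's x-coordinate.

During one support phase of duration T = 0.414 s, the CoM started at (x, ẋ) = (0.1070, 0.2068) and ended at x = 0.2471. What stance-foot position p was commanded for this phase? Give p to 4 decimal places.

ωT = 3.3774·0.414 = 1.398244; cosh(ωT) = 2.147557, sinh(ωT) = 1.900527
x(T) = p + (x₀−p)·cosh(ωT) + (ẋ₀/ω)·sinh(ωT) ⇒ p·(1 − cosh) = x(T) − x₀·cosh − (ẋ₀/ω)·sinh
numerator   = 0.2471 − (0.1070)·2.147557 − (0.2068/3.3774)·1.900527 = -0.099059
denominator = 1 − 2.147557 = -1.147557
p = -0.099059 / -1.147557 = 0.0863

p = 0.0863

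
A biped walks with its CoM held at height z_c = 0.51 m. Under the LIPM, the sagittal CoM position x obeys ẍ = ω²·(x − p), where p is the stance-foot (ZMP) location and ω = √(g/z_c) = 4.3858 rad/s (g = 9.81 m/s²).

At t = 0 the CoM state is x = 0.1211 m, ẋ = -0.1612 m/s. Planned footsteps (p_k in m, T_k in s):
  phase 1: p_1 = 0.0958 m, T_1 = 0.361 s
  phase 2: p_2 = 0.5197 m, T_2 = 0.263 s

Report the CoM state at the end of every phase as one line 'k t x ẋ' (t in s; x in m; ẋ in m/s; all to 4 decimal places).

phase 1: p=0.0958, T=0.361, ωT=1.583274, cosh=2.538089, sinh=2.332787; start (x,ẋ)=(0.121100, -0.161200) → end (x,ẋ)=(0.074272, -0.150292)
phase 2: p=0.5197, T=0.263, ωT=1.153465, cosh=1.742349, sinh=1.426807; start (x,ẋ)=(0.074272, -0.150292) → end (x,ẋ)=(-0.305284, -3.049212)

1 0.3610 0.0743 -0.1503
2 0.6240 -0.3053 -3.0492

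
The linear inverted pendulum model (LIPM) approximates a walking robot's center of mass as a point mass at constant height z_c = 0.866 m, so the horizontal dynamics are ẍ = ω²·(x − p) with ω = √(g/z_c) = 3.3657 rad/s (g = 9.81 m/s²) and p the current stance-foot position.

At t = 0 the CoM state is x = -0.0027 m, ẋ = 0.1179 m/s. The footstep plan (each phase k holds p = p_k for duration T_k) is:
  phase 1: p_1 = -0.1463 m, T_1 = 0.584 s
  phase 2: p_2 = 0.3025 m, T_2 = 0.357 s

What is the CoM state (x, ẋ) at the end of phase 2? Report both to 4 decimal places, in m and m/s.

x = 1.6114, ẋ = 4.8441

phase 1: p=-0.1463, T=0.584, ωT=1.965569, cosh=3.639524, sinh=3.499448; start (x,ẋ)=(-0.002700, 0.117900) → end (x,ẋ)=(0.498921, 2.120434)
phase 2: p=0.3025, T=0.357, ωT=1.201555, cosh=1.813005, sinh=1.512279; start (x,ẋ)=(0.498921, 2.120434) → end (x,ẋ)=(1.611367, 4.844115)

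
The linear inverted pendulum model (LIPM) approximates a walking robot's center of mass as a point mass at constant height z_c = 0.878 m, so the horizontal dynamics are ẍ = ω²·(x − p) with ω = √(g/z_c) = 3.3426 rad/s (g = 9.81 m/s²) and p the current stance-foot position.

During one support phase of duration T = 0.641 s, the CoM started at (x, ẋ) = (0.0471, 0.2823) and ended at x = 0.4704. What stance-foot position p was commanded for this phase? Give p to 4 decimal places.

ωT = 3.3426·0.641 = 2.142607; cosh(ωT) = 4.319485, sinh(ωT) = 4.202136
x(T) = p + (x₀−p)·cosh(ωT) + (ẋ₀/ω)·sinh(ωT) ⇒ p·(1 − cosh) = x(T) − x₀·cosh − (ẋ₀/ω)·sinh
numerator   = 0.4704 − (0.0471)·4.319485 − (0.2823/3.3426)·4.202136 = -0.087940
denominator = 1 − 4.319485 = -3.319485
p = -0.087940 / -3.319485 = 0.0265

p = 0.0265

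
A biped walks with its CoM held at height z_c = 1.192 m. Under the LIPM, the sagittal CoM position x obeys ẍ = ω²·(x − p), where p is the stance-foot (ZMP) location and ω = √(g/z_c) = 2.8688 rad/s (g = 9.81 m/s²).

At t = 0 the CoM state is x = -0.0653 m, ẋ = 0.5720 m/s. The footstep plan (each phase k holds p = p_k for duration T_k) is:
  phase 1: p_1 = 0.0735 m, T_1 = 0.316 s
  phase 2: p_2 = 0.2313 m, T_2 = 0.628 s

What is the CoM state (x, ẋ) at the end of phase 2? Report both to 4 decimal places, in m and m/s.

x = 0.1834, ẋ = 0.0019

phase 1: p=0.0735, T=0.316, ωT=0.906541, cosh=1.439831, sinh=1.035912; start (x,ẋ)=(-0.065300, 0.572000) → end (x,ẋ)=(0.080198, 0.411094)
phase 2: p=0.2313, T=0.628, ωT=1.801606, cosh=3.112203, sinh=2.947170; start (x,ẋ)=(0.080198, 0.411094) → end (x,ẋ)=(0.183365, 0.001868)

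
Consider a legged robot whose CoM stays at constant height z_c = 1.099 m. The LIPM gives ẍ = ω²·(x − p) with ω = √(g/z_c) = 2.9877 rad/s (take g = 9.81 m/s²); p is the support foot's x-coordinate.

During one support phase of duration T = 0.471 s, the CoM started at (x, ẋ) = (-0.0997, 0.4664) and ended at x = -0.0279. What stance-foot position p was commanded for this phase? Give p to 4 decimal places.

ωT = 2.9877·0.471 = 1.407207; cosh(ωT) = 2.164678, sinh(ωT) = 1.919852
x(T) = p + (x₀−p)·cosh(ωT) + (ẋ₀/ω)·sinh(ωT) ⇒ p·(1 − cosh) = x(T) − x₀·cosh − (ẋ₀/ω)·sinh
numerator   = -0.0279 − (-0.0997)·2.164678 − (0.4664/2.9877)·1.919852 = -0.111783
denominator = 1 − 2.164678 = -1.164678
p = -0.111783 / -1.164678 = 0.0960

p = 0.0960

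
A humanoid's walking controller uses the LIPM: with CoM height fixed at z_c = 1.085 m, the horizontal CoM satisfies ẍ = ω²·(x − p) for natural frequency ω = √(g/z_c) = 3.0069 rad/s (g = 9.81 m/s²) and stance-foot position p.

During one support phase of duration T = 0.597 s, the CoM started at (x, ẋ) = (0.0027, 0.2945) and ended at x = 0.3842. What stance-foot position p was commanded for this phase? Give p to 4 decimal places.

p = -0.0426

ωT = 3.0069·0.597 = 1.795119; cosh(ωT) = 3.093150, sinh(ωT) = 2.927043
x(T) = p + (x₀−p)·cosh(ωT) + (ẋ₀/ω)·sinh(ωT) ⇒ p·(1 − cosh) = x(T) − x₀·cosh − (ẋ₀/ω)·sinh
numerator   = 0.3842 − (0.0027)·3.093150 − (0.2945/3.0069)·2.927043 = 0.089170
denominator = 1 − 3.093150 = -2.093150
p = 0.089170 / -2.093150 = -0.0426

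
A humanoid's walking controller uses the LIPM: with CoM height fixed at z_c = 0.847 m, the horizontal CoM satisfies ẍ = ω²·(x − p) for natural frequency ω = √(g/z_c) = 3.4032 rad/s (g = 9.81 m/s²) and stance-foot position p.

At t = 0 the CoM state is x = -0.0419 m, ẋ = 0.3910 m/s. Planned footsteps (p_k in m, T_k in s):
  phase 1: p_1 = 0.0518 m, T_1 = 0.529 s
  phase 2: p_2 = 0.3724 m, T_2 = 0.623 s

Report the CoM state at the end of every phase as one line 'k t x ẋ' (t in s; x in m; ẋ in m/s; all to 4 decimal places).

1 0.5290 0.0987 0.2769
2 1.1520 -0.4503 -2.6550

phase 1: p=0.0518, T=0.529, ωT=1.800293, cosh=3.108335, sinh=2.943084; start (x,ẋ)=(-0.041900, 0.391000) → end (x,ẋ)=(0.098685, 0.276869)
phase 2: p=0.3724, T=0.623, ωT=2.120194, cosh=4.226379, sinh=4.106371; start (x,ẋ)=(0.098685, 0.276869) → end (x,ẋ)=(-0.450346, -2.654954)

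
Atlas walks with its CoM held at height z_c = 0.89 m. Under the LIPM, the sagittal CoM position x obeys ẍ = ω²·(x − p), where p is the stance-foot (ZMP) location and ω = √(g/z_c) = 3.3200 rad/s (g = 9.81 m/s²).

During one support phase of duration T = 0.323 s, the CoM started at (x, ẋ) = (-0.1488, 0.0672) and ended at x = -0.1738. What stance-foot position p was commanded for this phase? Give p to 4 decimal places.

ωT = 3.3200·0.323 = 1.072360; cosh(ωT) = 1.632234, sinh(ωT) = 1.290034
x(T) = p + (x₀−p)·cosh(ωT) + (ẋ₀/ω)·sinh(ωT) ⇒ p·(1 − cosh) = x(T) − x₀·cosh − (ẋ₀/ω)·sinh
numerator   = -0.1738 − (-0.1488)·1.632234 − (0.0672/3.3200)·1.290034 = 0.042965
denominator = 1 − 1.632234 = -0.632234
p = 0.042965 / -0.632234 = -0.0680

p = -0.0680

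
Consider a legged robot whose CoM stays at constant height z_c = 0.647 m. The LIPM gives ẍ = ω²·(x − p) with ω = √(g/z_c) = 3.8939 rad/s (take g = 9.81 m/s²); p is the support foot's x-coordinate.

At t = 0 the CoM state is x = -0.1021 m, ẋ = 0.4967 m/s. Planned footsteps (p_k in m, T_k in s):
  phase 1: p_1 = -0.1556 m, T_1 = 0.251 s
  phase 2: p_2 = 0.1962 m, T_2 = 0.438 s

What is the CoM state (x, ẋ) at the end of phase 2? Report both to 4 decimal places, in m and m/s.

x = 0.5177, ẋ = 1.5205

phase 1: p=-0.1556, T=0.251, ωT=0.977369, cosh=1.516877, sinh=1.140578; start (x,ẋ)=(-0.102100, 0.496700) → end (x,ẋ)=(0.071043, 0.991042)
phase 2: p=0.1962, T=0.438, ωT=1.705528, cosh=2.842984, sinh=2.661308; start (x,ẋ)=(0.071043, 0.991042) → end (x,ẋ)=(0.517715, 1.520535)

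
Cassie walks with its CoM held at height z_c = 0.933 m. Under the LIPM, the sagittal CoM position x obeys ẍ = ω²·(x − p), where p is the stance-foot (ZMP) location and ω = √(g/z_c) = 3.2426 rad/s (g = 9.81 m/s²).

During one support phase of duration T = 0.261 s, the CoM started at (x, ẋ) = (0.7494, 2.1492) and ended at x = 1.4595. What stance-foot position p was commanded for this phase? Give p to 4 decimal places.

p = 0.5395

ωT = 3.2426·0.261 = 0.846319; cosh(ωT) = 1.380020, sinh(ωT) = 0.951029
x(T) = p + (x₀−p)·cosh(ωT) + (ẋ₀/ω)·sinh(ωT) ⇒ p·(1 − cosh) = x(T) − x₀·cosh − (ẋ₀/ω)·sinh
numerator   = 1.4595 − (0.7494)·1.380020 − (2.1492/3.2426)·0.951029 = -0.205031
denominator = 1 − 1.380020 = -0.380020
p = -0.205031 / -0.380020 = 0.5395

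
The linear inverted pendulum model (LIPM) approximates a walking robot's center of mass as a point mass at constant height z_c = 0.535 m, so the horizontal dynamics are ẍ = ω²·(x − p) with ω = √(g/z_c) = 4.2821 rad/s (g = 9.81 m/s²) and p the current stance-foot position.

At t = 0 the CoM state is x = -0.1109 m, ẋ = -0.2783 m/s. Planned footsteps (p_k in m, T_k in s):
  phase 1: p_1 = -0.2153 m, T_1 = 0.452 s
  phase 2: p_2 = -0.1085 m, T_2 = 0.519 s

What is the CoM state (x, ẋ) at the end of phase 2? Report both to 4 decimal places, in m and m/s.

phase 1: p=-0.2153, T=0.452, ωT=1.935509, cosh=3.535961, sinh=3.391610; start (x,ẋ)=(-0.110900, -0.278300) → end (x,ẋ)=(-0.066571, 0.532166)
phase 2: p=-0.1085, T=0.519, ωT=2.222410, cosh=4.668947, sinh=4.560599; start (x,ẋ)=(-0.066571, 0.532166) → end (x,ẋ)=(0.654039, 3.303473)

x = 0.6540, ẋ = 3.3035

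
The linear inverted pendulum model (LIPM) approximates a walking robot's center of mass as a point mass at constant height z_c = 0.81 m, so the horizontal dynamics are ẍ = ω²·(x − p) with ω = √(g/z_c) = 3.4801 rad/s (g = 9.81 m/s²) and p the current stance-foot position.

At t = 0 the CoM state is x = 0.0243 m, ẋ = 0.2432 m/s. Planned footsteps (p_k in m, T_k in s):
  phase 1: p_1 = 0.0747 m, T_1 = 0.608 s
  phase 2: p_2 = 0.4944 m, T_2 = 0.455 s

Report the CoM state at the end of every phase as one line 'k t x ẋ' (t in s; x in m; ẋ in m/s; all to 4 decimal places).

phase 1: p=0.0747, T=0.608, ωT=2.115901, cosh=4.208791, sinh=4.088266; start (x,ẋ)=(0.024300, 0.243200) → end (x,ẋ)=(0.148277, 0.306508)
phase 2: p=0.4944, T=0.455, ωT=1.583446, cosh=2.538490, sinh=2.333223; start (x,ẋ)=(0.148277, 0.306508) → end (x,ẋ)=(-0.178731, -2.032395)

1 0.6080 0.1483 0.3065
2 1.0630 -0.1787 -2.0324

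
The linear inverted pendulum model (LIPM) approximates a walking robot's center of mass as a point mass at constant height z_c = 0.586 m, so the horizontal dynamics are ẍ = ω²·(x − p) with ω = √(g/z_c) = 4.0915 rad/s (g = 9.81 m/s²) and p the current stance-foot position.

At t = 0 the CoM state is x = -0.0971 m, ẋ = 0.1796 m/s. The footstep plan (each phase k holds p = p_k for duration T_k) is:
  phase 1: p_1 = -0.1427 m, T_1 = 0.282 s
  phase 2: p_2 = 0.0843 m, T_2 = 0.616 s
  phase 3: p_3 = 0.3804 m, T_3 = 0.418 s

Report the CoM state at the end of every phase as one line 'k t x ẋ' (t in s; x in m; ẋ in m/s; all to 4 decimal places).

1 0.2820 -0.0006 0.5793
2 0.8980 0.4278 1.4800
3 1.3160 1.4833 4.7451

phase 1: p=-0.1427, T=0.282, ωT=1.153803, cosh=1.742831, sinh=1.427396; start (x,ẋ)=(-0.097100, 0.179600) → end (x,ẋ)=(-0.000570, 0.579325)
phase 2: p=0.0843, T=0.616, ωT=2.520364, cosh=6.256776, sinh=6.176346; start (x,ẋ)=(-0.000570, 0.579325) → end (x,ẋ)=(0.427810, 1.479995)
phase 3: p=0.3804, T=0.418, ωT=1.710247, cosh=2.855574, sinh=2.674753; start (x,ẋ)=(0.427810, 1.479995) → end (x,ẋ)=(1.483305, 4.745076)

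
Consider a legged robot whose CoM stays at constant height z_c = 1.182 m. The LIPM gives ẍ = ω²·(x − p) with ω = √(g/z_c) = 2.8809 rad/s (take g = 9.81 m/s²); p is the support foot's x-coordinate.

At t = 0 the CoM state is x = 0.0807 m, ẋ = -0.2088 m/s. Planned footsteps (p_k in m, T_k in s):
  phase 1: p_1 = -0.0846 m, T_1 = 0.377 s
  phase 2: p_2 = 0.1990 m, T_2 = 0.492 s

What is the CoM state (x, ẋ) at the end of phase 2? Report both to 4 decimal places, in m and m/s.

phase 1: p=-0.0846, T=0.377, ωT=1.086099, cosh=1.650113, sinh=1.312582; start (x,ẋ)=(0.080700, -0.208800) → end (x,ẋ)=(0.093031, 0.280525)
phase 2: p=0.1990, T=0.492, ωT=1.417403, cosh=2.184366, sinh=1.942023; start (x,ẋ)=(0.093031, 0.280525) → end (x,ẋ)=(0.156628, 0.019897)

x = 0.1566, ẋ = 0.0199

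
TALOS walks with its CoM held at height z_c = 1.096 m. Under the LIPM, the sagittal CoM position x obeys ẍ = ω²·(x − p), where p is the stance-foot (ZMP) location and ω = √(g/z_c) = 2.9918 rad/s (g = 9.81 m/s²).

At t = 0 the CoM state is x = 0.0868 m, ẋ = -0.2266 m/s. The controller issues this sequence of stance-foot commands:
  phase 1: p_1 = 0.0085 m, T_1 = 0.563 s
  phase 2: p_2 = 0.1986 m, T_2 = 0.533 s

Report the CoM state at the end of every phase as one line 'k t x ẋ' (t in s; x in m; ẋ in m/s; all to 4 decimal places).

1 0.5630 0.0297 -0.0221
2 1.0960 -0.2521 -1.2503

phase 1: p=0.0085, T=0.563, ωT=1.684383, cosh=2.787343, sinh=2.601784; start (x,ẋ)=(0.086800, -0.226600) → end (x,ẋ)=(0.029689, -0.022123)
phase 2: p=0.1986, T=0.533, ωT=1.594629, cosh=2.564743, sinh=2.361760; start (x,ẋ)=(0.029689, -0.022123) → end (x,ẋ)=(-0.252078, -1.250252)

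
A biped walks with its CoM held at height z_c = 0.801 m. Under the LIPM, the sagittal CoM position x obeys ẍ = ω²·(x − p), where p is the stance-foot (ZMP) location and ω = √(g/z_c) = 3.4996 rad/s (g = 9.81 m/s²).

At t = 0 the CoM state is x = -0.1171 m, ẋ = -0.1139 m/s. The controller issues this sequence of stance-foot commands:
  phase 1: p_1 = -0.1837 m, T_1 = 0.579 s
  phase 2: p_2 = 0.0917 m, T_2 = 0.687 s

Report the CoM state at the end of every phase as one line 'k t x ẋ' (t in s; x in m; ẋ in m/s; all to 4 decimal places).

phase 1: p=-0.1837, T=0.579, ωT=2.026268, cosh=3.858777, sinh=3.726950; start (x,ẋ)=(-0.117100, -0.113900) → end (x,ẋ)=(-0.048005, 0.429138)
phase 2: p=0.0917, T=0.687, ωT=2.404225, cosh=5.580093, sinh=5.489757; start (x,ẋ)=(-0.048005, 0.429138) → end (x,ẋ)=(-0.014686, -0.289375)

1 0.5790 -0.0480 0.4291
2 1.2660 -0.0147 -0.2894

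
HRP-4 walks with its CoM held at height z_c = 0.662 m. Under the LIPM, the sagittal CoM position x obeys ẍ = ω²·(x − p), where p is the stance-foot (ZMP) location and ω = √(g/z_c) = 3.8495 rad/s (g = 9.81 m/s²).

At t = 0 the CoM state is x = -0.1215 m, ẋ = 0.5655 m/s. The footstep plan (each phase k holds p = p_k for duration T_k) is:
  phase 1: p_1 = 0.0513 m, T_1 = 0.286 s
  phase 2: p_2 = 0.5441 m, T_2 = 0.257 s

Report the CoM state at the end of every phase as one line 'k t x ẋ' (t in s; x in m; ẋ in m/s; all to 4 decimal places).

phase 1: p=0.0513, T=0.286, ωT=1.100957, cosh=1.669798, sinh=1.337245; start (x,ẋ)=(-0.121500, 0.565500) → end (x,ẋ)=(-0.040797, 0.054744)
phase 2: p=0.5441, T=0.257, ωT=0.989321, cosh=1.530619, sinh=1.158790; start (x,ẋ)=(-0.040797, 0.054744) → end (x,ẋ)=(-0.334675, -2.525294)

1 0.2860 -0.0408 0.0547
2 0.5430 -0.3347 -2.5253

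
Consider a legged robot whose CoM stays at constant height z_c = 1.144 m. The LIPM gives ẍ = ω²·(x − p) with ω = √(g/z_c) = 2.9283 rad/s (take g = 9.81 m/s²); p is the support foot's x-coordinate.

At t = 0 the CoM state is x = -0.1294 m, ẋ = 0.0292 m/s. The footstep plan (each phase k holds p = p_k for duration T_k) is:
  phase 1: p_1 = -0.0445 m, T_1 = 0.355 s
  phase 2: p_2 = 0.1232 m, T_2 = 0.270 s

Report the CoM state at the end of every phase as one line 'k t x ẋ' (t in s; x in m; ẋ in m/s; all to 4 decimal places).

phase 1: p=-0.0445, T=0.355, ωT=1.039546, cosh=1.590775, sinh=1.237160; start (x,ẋ)=(-0.129400, 0.029200) → end (x,ẋ)=(-0.167220, -0.261123)
phase 2: p=0.1232, T=0.270, ωT=0.790641, cosh=1.329182, sinh=0.875628; start (x,ẋ)=(-0.167220, -0.261123) → end (x,ẋ)=(-0.340903, -1.091746)

1 0.3550 -0.1672 -0.2611
2 0.6250 -0.3409 -1.0917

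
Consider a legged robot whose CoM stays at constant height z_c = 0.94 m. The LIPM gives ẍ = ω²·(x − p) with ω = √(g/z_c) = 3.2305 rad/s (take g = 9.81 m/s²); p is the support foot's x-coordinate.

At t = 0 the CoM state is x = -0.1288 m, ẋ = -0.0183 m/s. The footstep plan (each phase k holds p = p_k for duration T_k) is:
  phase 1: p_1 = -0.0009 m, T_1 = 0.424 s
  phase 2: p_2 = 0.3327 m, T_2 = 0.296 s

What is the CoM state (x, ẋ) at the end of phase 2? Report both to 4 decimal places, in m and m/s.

phase 1: p=-0.0009, T=0.424, ωT=1.369732, cosh=2.094236, sinh=1.840061; start (x,ẋ)=(-0.128800, -0.018300) → end (x,ẋ)=(-0.279176, -0.798602)
phase 2: p=0.3327, T=0.296, ωT=0.956228, cosh=1.493102, sinh=1.108762; start (x,ẋ)=(-0.279176, -0.798602) → end (x,ẋ)=(-0.854987, -3.384047)

x = -0.8550, ẋ = -3.3840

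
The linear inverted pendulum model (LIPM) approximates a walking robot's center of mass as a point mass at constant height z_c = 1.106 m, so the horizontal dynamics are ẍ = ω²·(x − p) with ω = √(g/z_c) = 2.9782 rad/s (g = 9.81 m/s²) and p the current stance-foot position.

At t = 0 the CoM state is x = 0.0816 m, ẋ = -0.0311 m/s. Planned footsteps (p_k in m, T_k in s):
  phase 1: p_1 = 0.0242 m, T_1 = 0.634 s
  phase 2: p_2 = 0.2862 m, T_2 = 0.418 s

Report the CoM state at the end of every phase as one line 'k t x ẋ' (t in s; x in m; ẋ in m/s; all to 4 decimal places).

phase 1: p=0.0242, T=0.634, ωT=1.888179, cosh=3.379336, sinh=3.227989; start (x,ẋ)=(0.081600, -0.031100) → end (x,ẋ)=(0.184465, 0.446723)
phase 2: p=0.2862, T=0.418, ωT=1.244888, cosh=1.880259, sinh=1.592286; start (x,ẋ)=(0.184465, 0.446723) → end (x,ẋ)=(0.333752, 0.357515)

1 0.6340 0.1845 0.4467
2 1.0520 0.3338 0.3575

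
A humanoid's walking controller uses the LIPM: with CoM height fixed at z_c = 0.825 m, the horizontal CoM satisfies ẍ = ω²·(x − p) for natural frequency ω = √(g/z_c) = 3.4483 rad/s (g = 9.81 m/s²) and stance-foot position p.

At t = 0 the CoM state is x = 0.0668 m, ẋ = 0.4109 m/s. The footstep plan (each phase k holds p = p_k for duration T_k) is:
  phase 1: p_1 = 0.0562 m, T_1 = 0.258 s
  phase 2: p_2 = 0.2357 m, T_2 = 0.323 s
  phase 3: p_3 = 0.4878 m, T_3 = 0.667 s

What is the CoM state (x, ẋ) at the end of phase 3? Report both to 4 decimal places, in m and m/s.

x = 1.2858, ẋ = 2.8644

phase 1: p=0.0562, T=0.258, ωT=0.889661, cosh=1.422550, sinh=1.011755; start (x,ẋ)=(0.066800, 0.410900) → end (x,ẋ)=(0.191840, 0.621507)
phase 2: p=0.2357, T=0.323, ωT=1.113801, cosh=1.687111, sinh=1.358802; start (x,ẋ)=(0.191840, 0.621507) → end (x,ẋ)=(0.406608, 0.843043)
phase 3: p=0.4878, T=0.667, ωT=2.300016, cosh=5.037300, sinh=4.937043; start (x,ẋ)=(0.406608, 0.843043) → end (x,ẋ)=(1.285825, 2.864421)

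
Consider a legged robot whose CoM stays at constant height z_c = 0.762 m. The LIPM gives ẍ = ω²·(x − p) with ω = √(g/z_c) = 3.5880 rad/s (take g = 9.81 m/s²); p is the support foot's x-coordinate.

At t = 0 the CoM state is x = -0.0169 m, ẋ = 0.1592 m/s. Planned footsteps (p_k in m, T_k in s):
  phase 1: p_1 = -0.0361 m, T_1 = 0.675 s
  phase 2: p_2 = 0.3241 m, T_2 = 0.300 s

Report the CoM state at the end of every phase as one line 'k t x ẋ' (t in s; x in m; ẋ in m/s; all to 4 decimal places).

phase 1: p=-0.0361, T=0.675, ωT=2.421900, cosh=5.678000, sinh=5.589247; start (x,ẋ)=(-0.016900, 0.159200) → end (x,ẋ)=(0.320913, 1.288979)
phase 2: p=0.3241, T=0.300, ωT=1.076400, cosh=1.637459, sinh=1.296639; start (x,ẋ)=(0.320913, 1.288979) → end (x,ẋ)=(0.784695, 2.095823)

1 0.6750 0.3209 1.2890
2 0.9750 0.7847 2.0958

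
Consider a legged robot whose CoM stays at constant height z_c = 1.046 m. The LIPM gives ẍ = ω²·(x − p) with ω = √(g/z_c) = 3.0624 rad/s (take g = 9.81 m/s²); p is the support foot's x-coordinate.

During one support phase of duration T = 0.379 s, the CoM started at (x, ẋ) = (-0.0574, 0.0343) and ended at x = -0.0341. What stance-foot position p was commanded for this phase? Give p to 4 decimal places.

ωT = 3.0624·0.379 = 1.160650; cosh(ωT) = 1.752644, sinh(ωT) = 1.439362
x(T) = p + (x₀−p)·cosh(ωT) + (ẋ₀/ω)·sinh(ωT) ⇒ p·(1 − cosh) = x(T) − x₀·cosh − (ẋ₀/ω)·sinh
numerator   = -0.0341 − (-0.0574)·1.752644 − (0.0343/3.0624)·1.439362 = 0.050380
denominator = 1 − 1.752644 = -0.752644
p = 0.050380 / -0.752644 = -0.0669

p = -0.0669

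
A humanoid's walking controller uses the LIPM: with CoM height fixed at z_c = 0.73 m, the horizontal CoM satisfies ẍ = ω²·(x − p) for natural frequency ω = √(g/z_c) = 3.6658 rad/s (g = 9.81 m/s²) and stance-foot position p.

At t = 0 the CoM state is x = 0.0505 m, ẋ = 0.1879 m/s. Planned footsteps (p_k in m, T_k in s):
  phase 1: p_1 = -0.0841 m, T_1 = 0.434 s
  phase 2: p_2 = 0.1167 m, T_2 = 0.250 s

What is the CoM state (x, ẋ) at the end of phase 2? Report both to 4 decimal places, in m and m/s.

x = 0.9694, ẋ = 3.3954

phase 1: p=-0.0841, T=0.434, ωT=1.590957, cosh=2.556088, sinh=2.352357; start (x,ẋ)=(0.050500, 0.187900) → end (x,ẋ)=(0.380526, 1.640981)
phase 2: p=0.1167, T=0.250, ωT=0.916450, cosh=1.450167, sinh=1.050231; start (x,ẋ)=(0.380526, 1.640981) → end (x,ẋ)=(0.969423, 3.395409)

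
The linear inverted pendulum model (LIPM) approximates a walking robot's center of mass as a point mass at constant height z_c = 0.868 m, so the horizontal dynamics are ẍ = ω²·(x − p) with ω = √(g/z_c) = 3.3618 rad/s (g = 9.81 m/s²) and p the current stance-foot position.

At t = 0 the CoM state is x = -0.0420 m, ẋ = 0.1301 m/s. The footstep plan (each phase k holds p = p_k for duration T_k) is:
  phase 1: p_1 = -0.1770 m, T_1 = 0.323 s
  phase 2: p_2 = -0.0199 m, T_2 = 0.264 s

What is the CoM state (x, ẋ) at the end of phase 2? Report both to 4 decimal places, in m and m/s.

phase 1: p=-0.1770, T=0.323, ωT=1.085861, cosh=1.649801, sinh=1.312190; start (x,ẋ)=(-0.042000, 0.130100) → end (x,ẋ)=(0.096504, 0.810167)
phase 2: p=-0.0199, T=0.264, ωT=0.887515, cosh=1.420382, sinh=1.008704; start (x,ẋ)=(0.096504, 0.810167) → end (x,ẋ)=(0.388528, 1.545481)

x = 0.3885, ẋ = 1.5455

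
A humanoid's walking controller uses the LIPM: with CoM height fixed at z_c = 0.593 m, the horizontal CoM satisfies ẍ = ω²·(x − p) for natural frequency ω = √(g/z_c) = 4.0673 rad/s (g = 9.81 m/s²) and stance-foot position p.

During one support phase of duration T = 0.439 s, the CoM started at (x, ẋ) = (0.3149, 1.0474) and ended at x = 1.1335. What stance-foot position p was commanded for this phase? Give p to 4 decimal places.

p = 0.2798

ωT = 4.0673·0.439 = 1.785545; cosh(ωT) = 3.065266, sinh(ωT) = 2.897561
x(T) = p + (x₀−p)·cosh(ωT) + (ẋ₀/ω)·sinh(ωT) ⇒ p·(1 − cosh) = x(T) − x₀·cosh − (ẋ₀/ω)·sinh
numerator   = 1.1335 − (0.3149)·3.065266 − (1.0474/4.0673)·2.897561 = -0.577924
denominator = 1 − 3.065266 = -2.065266
p = -0.577924 / -2.065266 = 0.2798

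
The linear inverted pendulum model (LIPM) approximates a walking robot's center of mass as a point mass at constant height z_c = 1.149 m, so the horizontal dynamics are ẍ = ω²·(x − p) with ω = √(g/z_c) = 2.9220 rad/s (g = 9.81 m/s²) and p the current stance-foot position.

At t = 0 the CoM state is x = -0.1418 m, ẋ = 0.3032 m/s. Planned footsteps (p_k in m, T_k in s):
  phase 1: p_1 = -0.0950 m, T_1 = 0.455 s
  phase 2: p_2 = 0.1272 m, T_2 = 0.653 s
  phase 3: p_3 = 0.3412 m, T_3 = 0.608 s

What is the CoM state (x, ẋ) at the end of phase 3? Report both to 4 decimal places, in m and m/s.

phase 1: p=-0.0950, T=0.455, ωT=1.329510, cosh=2.021899, sinh=1.757292; start (x,ẋ)=(-0.141800, 0.303200) → end (x,ẋ)=(-0.007280, 0.372731)
phase 2: p=0.1272, T=0.653, ωT=1.908066, cosh=3.444204, sinh=3.295837; start (x,ẋ)=(-0.007280, 0.372731) → end (x,ẋ)=(0.084440, -0.011343)
phase 3: p=0.3412, T=0.608, ωT=1.776576, cosh=3.039402, sinh=2.870185; start (x,ẋ)=(0.084440, -0.011343) → end (x,ẋ)=(-0.450338, -2.187839)

x = -0.4503, ẋ = -2.1878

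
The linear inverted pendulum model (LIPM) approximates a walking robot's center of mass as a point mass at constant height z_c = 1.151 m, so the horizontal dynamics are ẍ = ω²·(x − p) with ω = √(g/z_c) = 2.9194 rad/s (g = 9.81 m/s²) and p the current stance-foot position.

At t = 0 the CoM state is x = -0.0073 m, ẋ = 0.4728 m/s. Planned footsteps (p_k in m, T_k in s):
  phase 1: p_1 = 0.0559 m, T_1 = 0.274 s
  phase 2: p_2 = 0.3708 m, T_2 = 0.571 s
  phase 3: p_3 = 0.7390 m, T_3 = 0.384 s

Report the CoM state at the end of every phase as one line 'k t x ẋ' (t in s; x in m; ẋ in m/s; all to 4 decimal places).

1 0.2740 0.1152 0.4685
2 0.8450 0.0796 -0.6209
3 1.2290 -0.6716 -3.6931

phase 1: p=0.0559, T=0.274, ωT=0.799916, cosh=1.337360, sinh=0.887993; start (x,ẋ)=(-0.007300, 0.472800) → end (x,ẋ)=(0.115190, 0.468464)
phase 2: p=0.3708, T=0.571, ωT=1.666977, cosh=2.742476, sinh=2.553659; start (x,ẋ)=(0.115190, 0.468464) → end (x,ẋ)=(0.079571, -0.620859)
phase 3: p=0.7390, T=0.384, ωT=1.121050, cosh=1.697005, sinh=1.371068; start (x,ẋ)=(0.079571, -0.620859) → end (x,ẋ)=(-0.671634, -3.693093)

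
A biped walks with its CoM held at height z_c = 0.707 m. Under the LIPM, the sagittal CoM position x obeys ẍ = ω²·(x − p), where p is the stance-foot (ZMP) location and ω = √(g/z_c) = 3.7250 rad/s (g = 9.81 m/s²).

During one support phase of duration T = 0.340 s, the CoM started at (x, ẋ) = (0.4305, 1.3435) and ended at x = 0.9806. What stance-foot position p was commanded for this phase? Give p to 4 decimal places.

ωT = 3.7250·0.340 = 1.266500; cosh(ωT) = 1.915114, sinh(ωT) = 1.633298
x(T) = p + (x₀−p)·cosh(ωT) + (ẋ₀/ω)·sinh(ωT) ⇒ p·(1 − cosh) = x(T) − x₀·cosh − (ẋ₀/ω)·sinh
numerator   = 0.9806 − (0.4305)·1.915114 − (1.3435/3.7250)·1.633298 = -0.432940
denominator = 1 − 1.915114 = -0.915114
p = -0.432940 / -0.915114 = 0.4731

p = 0.4731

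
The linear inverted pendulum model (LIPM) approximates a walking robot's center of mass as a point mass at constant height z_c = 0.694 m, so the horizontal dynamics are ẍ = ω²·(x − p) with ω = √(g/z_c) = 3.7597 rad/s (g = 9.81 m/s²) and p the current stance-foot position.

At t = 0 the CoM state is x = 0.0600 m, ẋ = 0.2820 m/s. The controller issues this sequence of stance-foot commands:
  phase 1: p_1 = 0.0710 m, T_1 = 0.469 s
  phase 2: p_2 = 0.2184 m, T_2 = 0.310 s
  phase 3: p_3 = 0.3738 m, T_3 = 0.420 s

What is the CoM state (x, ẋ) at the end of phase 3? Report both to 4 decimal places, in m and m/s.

phase 1: p=0.0710, T=0.469, ωT=1.763299, cosh=3.001562, sinh=2.830084; start (x,ẋ)=(0.060000, 0.282000) → end (x,ẋ)=(0.250256, 0.729398)
phase 2: p=0.2184, T=0.310, ωT=1.165507, cosh=1.759657, sinh=1.447892; start (x,ẋ)=(0.250256, 0.729398) → end (x,ẋ)=(0.555353, 1.456902)
phase 3: p=0.3738, T=0.420, ωT=1.579074, cosh=2.528314, sinh=2.322148; start (x,ẋ)=(0.555353, 1.456902) → end (x,ẋ)=(1.732666, 5.268568)

x = 1.7327, ẋ = 5.2686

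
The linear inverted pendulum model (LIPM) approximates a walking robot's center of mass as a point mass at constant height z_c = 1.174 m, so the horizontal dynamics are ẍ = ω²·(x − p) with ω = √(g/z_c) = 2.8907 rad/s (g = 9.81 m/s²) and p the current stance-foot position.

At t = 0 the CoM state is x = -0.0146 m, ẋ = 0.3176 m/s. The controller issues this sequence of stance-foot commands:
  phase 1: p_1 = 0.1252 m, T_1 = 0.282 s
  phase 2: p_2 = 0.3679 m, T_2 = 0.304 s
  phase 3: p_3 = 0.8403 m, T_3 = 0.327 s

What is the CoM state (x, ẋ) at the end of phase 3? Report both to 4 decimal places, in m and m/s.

x = -0.8494, ẋ = -4.1889

phase 1: p=0.1252, T=0.282, ωT=0.815177, cosh=1.351069, sinh=0.908508; start (x,ẋ)=(-0.014600, 0.317600) → end (x,ẋ)=(0.036138, 0.061953)
phase 2: p=0.3679, T=0.304, ωT=0.878773, cosh=1.411618, sinh=0.996325; start (x,ẋ)=(0.036138, 0.061953) → end (x,ẋ)=(-0.079068, -0.868046)
phase 3: p=0.8403, T=0.327, ωT=0.945259, cosh=1.481029, sinh=1.092450; start (x,ẋ)=(-0.079068, -0.868046) → end (x,ẋ)=(-0.849362, -4.188916)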